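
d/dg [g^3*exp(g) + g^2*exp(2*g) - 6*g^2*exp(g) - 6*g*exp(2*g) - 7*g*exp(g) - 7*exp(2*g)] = (g^3 + 2*g^2*exp(g) - 3*g^2 - 10*g*exp(g) - 19*g - 20*exp(g) - 7)*exp(g)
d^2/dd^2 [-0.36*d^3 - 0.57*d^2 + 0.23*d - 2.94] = -2.16*d - 1.14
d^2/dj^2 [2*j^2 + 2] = 4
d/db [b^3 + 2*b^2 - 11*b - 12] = 3*b^2 + 4*b - 11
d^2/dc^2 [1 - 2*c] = 0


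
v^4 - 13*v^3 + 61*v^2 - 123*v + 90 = (v - 5)*(v - 3)^2*(v - 2)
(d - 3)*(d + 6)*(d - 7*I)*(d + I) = d^4 + 3*d^3 - 6*I*d^3 - 11*d^2 - 18*I*d^2 + 21*d + 108*I*d - 126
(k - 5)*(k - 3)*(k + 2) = k^3 - 6*k^2 - k + 30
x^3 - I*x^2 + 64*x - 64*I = (x - 8*I)*(x - I)*(x + 8*I)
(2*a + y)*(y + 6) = 2*a*y + 12*a + y^2 + 6*y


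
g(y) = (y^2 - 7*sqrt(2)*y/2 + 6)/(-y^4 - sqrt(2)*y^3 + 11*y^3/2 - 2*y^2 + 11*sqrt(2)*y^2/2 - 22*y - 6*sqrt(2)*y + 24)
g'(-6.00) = -0.02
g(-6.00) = -0.04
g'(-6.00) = -0.02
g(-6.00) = -0.04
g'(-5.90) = -0.02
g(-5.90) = -0.04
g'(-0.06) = 0.10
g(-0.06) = 0.24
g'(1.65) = -20.41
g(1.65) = 1.49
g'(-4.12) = -0.13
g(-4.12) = -0.13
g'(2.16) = -0.13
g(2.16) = -0.00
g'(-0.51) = 0.03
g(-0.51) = 0.22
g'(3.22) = 0.10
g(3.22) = 0.03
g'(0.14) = 0.15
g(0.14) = 0.27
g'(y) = (2*y - 7*sqrt(2)/2)/(-y^4 - sqrt(2)*y^3 + 11*y^3/2 - 2*y^2 + 11*sqrt(2)*y^2/2 - 22*y - 6*sqrt(2)*y + 24) + (y^2 - 7*sqrt(2)*y/2 + 6)*(4*y^3 - 33*y^2/2 + 3*sqrt(2)*y^2 - 11*sqrt(2)*y + 4*y + 6*sqrt(2) + 22)/(-y^4 - sqrt(2)*y^3 + 11*y^3/2 - 2*y^2 + 11*sqrt(2)*y^2/2 - 22*y - 6*sqrt(2)*y + 24)^2 = ((-4*y + 7*sqrt(2))*(2*y^4 - 11*y^3 + 2*sqrt(2)*y^3 - 11*sqrt(2)*y^2 + 4*y^2 + 12*sqrt(2)*y + 44*y - 48) + (2*y^2 - 7*sqrt(2)*y + 12)*(8*y^3 - 33*y^2 + 6*sqrt(2)*y^2 - 22*sqrt(2)*y + 8*y + 12*sqrt(2) + 44))/(2*y^4 - 11*y^3 + 2*sqrt(2)*y^3 - 11*sqrt(2)*y^2 + 4*y^2 + 12*sqrt(2)*y + 44*y - 48)^2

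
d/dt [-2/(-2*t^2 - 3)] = -8*t/(2*t^2 + 3)^2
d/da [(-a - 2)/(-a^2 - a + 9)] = (a^2 + a - (a + 2)*(2*a + 1) - 9)/(a^2 + a - 9)^2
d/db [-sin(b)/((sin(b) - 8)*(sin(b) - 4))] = (sin(b)^2 - 32)*cos(b)/((sin(b) - 8)^2*(sin(b) - 4)^2)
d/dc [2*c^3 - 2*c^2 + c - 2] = 6*c^2 - 4*c + 1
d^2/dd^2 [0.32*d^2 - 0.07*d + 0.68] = 0.640000000000000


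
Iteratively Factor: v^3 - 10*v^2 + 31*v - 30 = (v - 5)*(v^2 - 5*v + 6) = (v - 5)*(v - 2)*(v - 3)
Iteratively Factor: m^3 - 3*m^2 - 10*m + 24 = (m + 3)*(m^2 - 6*m + 8) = (m - 4)*(m + 3)*(m - 2)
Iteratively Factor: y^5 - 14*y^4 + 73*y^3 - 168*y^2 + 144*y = (y)*(y^4 - 14*y^3 + 73*y^2 - 168*y + 144) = y*(y - 3)*(y^3 - 11*y^2 + 40*y - 48) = y*(y - 4)*(y - 3)*(y^2 - 7*y + 12) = y*(y - 4)^2*(y - 3)*(y - 3)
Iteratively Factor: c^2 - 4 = (c + 2)*(c - 2)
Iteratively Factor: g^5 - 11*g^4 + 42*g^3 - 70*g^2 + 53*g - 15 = (g - 1)*(g^4 - 10*g^3 + 32*g^2 - 38*g + 15) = (g - 5)*(g - 1)*(g^3 - 5*g^2 + 7*g - 3) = (g - 5)*(g - 1)^2*(g^2 - 4*g + 3) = (g - 5)*(g - 3)*(g - 1)^2*(g - 1)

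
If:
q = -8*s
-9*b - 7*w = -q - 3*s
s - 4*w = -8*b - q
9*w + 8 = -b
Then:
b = 116/449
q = -2944/449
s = 368/449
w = -412/449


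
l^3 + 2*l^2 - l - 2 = (l - 1)*(l + 1)*(l + 2)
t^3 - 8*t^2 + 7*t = t*(t - 7)*(t - 1)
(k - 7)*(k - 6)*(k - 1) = k^3 - 14*k^2 + 55*k - 42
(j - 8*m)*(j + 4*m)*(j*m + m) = j^3*m - 4*j^2*m^2 + j^2*m - 32*j*m^3 - 4*j*m^2 - 32*m^3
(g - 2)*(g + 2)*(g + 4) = g^3 + 4*g^2 - 4*g - 16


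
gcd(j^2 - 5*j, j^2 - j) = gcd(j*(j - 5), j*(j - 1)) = j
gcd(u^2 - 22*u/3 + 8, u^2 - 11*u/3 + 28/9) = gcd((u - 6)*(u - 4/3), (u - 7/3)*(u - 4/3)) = u - 4/3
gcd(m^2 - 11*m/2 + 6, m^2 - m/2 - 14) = m - 4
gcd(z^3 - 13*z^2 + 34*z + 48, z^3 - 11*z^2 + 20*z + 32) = z^2 - 7*z - 8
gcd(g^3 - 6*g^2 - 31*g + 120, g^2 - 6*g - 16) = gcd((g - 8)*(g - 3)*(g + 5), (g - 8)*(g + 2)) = g - 8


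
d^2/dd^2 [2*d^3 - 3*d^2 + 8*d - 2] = 12*d - 6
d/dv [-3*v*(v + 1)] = -6*v - 3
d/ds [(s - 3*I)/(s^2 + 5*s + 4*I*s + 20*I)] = (-s^2 + 6*I*s - 12 + 35*I)/(s^4 + s^3*(10 + 8*I) + s^2*(9 + 80*I) + s*(-160 + 200*I) - 400)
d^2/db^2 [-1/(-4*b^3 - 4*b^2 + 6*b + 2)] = (-2*(3*b + 1)*(2*b^3 + 2*b^2 - 3*b - 1) + (6*b^2 + 4*b - 3)^2)/(2*b^3 + 2*b^2 - 3*b - 1)^3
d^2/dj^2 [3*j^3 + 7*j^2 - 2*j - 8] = 18*j + 14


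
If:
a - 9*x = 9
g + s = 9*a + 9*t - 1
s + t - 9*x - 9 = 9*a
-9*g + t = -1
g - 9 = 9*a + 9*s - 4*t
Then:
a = -660/8693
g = 1067/8693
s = -7510/8693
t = 910/8693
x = -26299/26079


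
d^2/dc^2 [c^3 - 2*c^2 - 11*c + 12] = 6*c - 4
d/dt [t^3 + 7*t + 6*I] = 3*t^2 + 7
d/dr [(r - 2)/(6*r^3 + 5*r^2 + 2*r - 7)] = (-12*r^3 + 31*r^2 + 20*r - 3)/(36*r^6 + 60*r^5 + 49*r^4 - 64*r^3 - 66*r^2 - 28*r + 49)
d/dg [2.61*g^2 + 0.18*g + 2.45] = 5.22*g + 0.18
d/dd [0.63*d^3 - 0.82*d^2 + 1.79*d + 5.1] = 1.89*d^2 - 1.64*d + 1.79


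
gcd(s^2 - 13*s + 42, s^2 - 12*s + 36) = s - 6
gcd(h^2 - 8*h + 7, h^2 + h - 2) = h - 1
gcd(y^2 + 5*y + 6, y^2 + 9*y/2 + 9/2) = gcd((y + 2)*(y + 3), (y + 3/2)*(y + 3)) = y + 3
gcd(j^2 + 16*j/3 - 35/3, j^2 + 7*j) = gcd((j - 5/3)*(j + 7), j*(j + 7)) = j + 7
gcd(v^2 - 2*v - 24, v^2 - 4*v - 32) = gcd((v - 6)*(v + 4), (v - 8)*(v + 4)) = v + 4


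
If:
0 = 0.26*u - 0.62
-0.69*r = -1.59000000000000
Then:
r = 2.30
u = 2.38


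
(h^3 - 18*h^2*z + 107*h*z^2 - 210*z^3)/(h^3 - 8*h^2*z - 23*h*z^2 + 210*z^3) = (h - 5*z)/(h + 5*z)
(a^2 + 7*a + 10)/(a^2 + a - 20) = (a + 2)/(a - 4)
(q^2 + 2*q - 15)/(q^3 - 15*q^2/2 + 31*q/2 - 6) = 2*(q + 5)/(2*q^2 - 9*q + 4)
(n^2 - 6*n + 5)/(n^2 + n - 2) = (n - 5)/(n + 2)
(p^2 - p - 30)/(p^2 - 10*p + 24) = (p + 5)/(p - 4)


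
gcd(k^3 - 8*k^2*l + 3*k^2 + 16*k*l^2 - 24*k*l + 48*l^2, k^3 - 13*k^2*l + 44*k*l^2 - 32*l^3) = k - 4*l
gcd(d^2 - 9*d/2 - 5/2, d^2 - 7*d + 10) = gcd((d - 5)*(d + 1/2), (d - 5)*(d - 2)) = d - 5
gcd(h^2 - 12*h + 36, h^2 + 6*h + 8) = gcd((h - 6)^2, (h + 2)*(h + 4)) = 1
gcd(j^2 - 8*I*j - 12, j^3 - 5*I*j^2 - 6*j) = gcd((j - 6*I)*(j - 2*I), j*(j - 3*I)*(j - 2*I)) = j - 2*I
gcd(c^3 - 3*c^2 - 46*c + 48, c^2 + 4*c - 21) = 1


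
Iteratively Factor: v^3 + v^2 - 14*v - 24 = (v - 4)*(v^2 + 5*v + 6) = (v - 4)*(v + 3)*(v + 2)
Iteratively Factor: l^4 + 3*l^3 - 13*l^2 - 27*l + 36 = (l - 3)*(l^3 + 6*l^2 + 5*l - 12) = (l - 3)*(l + 4)*(l^2 + 2*l - 3) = (l - 3)*(l + 3)*(l + 4)*(l - 1)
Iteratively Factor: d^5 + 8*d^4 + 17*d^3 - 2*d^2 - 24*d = (d + 3)*(d^4 + 5*d^3 + 2*d^2 - 8*d) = d*(d + 3)*(d^3 + 5*d^2 + 2*d - 8) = d*(d + 2)*(d + 3)*(d^2 + 3*d - 4) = d*(d - 1)*(d + 2)*(d + 3)*(d + 4)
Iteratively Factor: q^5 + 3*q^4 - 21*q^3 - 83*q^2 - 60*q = (q - 5)*(q^4 + 8*q^3 + 19*q^2 + 12*q) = (q - 5)*(q + 3)*(q^3 + 5*q^2 + 4*q) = (q - 5)*(q + 3)*(q + 4)*(q^2 + q) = q*(q - 5)*(q + 3)*(q + 4)*(q + 1)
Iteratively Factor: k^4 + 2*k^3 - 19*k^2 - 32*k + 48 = (k + 4)*(k^3 - 2*k^2 - 11*k + 12) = (k - 4)*(k + 4)*(k^2 + 2*k - 3) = (k - 4)*(k - 1)*(k + 4)*(k + 3)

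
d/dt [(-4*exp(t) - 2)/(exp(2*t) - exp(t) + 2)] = 2*((2*exp(t) - 1)*(2*exp(t) + 1) - 2*exp(2*t) + 2*exp(t) - 4)*exp(t)/(exp(2*t) - exp(t) + 2)^2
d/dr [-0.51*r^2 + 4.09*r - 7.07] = 4.09 - 1.02*r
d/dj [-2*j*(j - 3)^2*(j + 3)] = -8*j^3 + 18*j^2 + 36*j - 54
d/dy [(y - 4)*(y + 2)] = 2*y - 2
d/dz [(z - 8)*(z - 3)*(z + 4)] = 3*z^2 - 14*z - 20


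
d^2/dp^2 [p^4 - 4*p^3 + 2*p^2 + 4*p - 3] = 12*p^2 - 24*p + 4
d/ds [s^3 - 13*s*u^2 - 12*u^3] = 3*s^2 - 13*u^2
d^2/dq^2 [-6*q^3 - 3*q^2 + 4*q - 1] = -36*q - 6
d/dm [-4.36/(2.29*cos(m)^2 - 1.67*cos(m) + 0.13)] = (7.2812 - 19.9688*cos(m))*sin(m)/(2.29*cos(m)^2 - 1.67*cos(m) + 0.13)^2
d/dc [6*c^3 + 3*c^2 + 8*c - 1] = 18*c^2 + 6*c + 8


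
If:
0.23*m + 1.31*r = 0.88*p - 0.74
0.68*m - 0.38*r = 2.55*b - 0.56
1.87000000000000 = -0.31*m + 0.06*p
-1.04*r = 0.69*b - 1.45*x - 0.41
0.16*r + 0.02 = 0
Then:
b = -1.42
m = -6.22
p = -0.97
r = -0.12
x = -1.05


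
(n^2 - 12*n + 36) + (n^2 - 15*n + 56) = 2*n^2 - 27*n + 92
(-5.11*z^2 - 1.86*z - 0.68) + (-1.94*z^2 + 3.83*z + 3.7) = -7.05*z^2 + 1.97*z + 3.02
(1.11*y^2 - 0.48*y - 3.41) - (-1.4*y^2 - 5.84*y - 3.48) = 2.51*y^2 + 5.36*y + 0.0699999999999998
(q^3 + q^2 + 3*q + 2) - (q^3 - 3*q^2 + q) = 4*q^2 + 2*q + 2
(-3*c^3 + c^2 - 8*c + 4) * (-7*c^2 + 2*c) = 21*c^5 - 13*c^4 + 58*c^3 - 44*c^2 + 8*c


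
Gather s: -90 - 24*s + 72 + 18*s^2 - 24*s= 18*s^2 - 48*s - 18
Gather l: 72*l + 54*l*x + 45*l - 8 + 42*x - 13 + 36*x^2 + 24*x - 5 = l*(54*x + 117) + 36*x^2 + 66*x - 26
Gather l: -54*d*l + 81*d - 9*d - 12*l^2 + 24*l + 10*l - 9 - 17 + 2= 72*d - 12*l^2 + l*(34 - 54*d) - 24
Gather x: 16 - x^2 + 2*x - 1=-x^2 + 2*x + 15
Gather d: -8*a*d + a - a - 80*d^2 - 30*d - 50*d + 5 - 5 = -80*d^2 + d*(-8*a - 80)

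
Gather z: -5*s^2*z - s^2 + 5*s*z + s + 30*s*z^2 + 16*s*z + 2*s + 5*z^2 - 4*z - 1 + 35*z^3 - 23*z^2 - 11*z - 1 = -s^2 + 3*s + 35*z^3 + z^2*(30*s - 18) + z*(-5*s^2 + 21*s - 15) - 2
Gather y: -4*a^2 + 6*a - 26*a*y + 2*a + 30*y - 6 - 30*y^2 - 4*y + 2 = -4*a^2 + 8*a - 30*y^2 + y*(26 - 26*a) - 4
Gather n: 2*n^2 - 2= 2*n^2 - 2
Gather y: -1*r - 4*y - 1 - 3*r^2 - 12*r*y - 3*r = -3*r^2 - 4*r + y*(-12*r - 4) - 1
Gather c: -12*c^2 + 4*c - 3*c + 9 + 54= -12*c^2 + c + 63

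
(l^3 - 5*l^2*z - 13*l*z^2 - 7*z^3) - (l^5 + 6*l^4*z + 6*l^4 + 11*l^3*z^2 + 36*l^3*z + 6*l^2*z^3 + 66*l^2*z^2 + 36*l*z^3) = -l^5 - 6*l^4*z - 6*l^4 - 11*l^3*z^2 - 36*l^3*z + l^3 - 6*l^2*z^3 - 66*l^2*z^2 - 5*l^2*z - 36*l*z^3 - 13*l*z^2 - 7*z^3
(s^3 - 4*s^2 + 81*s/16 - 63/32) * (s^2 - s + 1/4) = s^5 - 5*s^4 + 149*s^3/16 - 257*s^2/32 + 207*s/64 - 63/128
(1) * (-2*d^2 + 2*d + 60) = -2*d^2 + 2*d + 60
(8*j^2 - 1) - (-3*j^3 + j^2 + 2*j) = 3*j^3 + 7*j^2 - 2*j - 1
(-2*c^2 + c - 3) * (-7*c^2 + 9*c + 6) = 14*c^4 - 25*c^3 + 18*c^2 - 21*c - 18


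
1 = 1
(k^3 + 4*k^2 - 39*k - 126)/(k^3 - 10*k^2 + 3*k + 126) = (k + 7)/(k - 7)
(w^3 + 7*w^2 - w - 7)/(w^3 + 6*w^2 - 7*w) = (w + 1)/w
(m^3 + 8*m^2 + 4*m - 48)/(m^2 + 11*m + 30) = (m^2 + 2*m - 8)/(m + 5)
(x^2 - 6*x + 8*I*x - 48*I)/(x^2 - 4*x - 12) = (x + 8*I)/(x + 2)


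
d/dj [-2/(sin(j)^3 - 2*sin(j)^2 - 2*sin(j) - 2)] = 2*(3*sin(j)^2 - 4*sin(j) - 2)*cos(j)/(sin(j)^3 - 2*sin(j)^2 - 2*sin(j) - 2)^2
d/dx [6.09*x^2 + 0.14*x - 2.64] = 12.18*x + 0.14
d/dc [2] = 0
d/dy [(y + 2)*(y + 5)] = 2*y + 7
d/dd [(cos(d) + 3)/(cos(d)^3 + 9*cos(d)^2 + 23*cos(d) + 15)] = 2*(cos(d) + 3)*sin(d)/((cos(d) + 1)^2*(cos(d) + 5)^2)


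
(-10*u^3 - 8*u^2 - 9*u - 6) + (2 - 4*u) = -10*u^3 - 8*u^2 - 13*u - 4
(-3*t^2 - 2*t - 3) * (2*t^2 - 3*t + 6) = -6*t^4 + 5*t^3 - 18*t^2 - 3*t - 18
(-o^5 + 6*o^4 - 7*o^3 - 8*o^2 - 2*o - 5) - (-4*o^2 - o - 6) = -o^5 + 6*o^4 - 7*o^3 - 4*o^2 - o + 1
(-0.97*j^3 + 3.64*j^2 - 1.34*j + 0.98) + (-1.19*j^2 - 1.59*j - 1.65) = -0.97*j^3 + 2.45*j^2 - 2.93*j - 0.67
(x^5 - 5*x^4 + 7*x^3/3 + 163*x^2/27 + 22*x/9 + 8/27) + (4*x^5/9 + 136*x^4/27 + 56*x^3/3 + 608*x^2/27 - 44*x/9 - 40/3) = 13*x^5/9 + x^4/27 + 21*x^3 + 257*x^2/9 - 22*x/9 - 352/27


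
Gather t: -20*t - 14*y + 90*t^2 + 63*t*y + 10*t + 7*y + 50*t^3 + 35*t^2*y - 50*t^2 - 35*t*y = 50*t^3 + t^2*(35*y + 40) + t*(28*y - 10) - 7*y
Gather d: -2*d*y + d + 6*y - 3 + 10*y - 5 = d*(1 - 2*y) + 16*y - 8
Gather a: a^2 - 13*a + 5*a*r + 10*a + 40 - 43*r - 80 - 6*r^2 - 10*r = a^2 + a*(5*r - 3) - 6*r^2 - 53*r - 40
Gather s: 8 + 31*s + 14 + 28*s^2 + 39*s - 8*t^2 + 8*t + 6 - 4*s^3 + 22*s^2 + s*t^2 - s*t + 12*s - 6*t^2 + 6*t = -4*s^3 + 50*s^2 + s*(t^2 - t + 82) - 14*t^2 + 14*t + 28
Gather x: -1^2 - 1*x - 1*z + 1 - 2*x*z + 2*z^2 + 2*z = x*(-2*z - 1) + 2*z^2 + z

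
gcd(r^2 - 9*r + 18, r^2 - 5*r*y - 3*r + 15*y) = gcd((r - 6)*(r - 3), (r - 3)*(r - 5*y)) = r - 3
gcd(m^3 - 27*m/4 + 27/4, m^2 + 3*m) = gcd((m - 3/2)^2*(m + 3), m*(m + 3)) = m + 3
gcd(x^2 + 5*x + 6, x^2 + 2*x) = x + 2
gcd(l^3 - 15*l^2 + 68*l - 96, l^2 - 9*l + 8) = l - 8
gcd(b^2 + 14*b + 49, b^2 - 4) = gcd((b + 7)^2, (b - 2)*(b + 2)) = 1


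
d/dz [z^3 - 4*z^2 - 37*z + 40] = 3*z^2 - 8*z - 37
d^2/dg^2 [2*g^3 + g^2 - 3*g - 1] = 12*g + 2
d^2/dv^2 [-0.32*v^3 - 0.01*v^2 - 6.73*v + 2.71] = -1.92*v - 0.02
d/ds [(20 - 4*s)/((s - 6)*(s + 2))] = 4*(s^2 - 10*s + 32)/(s^4 - 8*s^3 - 8*s^2 + 96*s + 144)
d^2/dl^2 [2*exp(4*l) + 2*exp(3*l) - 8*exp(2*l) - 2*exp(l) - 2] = (32*exp(3*l) + 18*exp(2*l) - 32*exp(l) - 2)*exp(l)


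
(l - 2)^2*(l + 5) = l^3 + l^2 - 16*l + 20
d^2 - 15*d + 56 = (d - 8)*(d - 7)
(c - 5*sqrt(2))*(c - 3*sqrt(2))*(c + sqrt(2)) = c^3 - 7*sqrt(2)*c^2 + 14*c + 30*sqrt(2)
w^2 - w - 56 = (w - 8)*(w + 7)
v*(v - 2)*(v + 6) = v^3 + 4*v^2 - 12*v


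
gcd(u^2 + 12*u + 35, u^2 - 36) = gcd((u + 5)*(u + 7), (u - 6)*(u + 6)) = 1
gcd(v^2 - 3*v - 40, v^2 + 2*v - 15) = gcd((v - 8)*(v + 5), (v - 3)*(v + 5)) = v + 5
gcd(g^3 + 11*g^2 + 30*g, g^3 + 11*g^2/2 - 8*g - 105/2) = g + 5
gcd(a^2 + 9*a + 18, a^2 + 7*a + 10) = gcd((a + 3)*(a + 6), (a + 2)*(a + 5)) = 1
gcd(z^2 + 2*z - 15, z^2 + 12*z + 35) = z + 5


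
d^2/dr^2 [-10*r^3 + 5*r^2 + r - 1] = 10 - 60*r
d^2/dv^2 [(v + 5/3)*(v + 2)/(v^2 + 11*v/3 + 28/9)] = 108*(9*v^2 + 33*v + 31)/(729*v^6 + 8019*v^5 + 36207*v^4 + 85833*v^3 + 112644*v^2 + 77616*v + 21952)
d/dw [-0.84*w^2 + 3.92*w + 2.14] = 3.92 - 1.68*w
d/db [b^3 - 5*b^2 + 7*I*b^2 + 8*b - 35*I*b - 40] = 3*b^2 + b*(-10 + 14*I) + 8 - 35*I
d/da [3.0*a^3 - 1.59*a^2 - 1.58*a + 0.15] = 9.0*a^2 - 3.18*a - 1.58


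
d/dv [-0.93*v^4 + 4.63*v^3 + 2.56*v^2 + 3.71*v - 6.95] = -3.72*v^3 + 13.89*v^2 + 5.12*v + 3.71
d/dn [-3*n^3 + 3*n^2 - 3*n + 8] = -9*n^2 + 6*n - 3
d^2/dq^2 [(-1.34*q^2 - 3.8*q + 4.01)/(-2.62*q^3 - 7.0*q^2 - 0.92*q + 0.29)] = (18.396592*q^6 + 156.50832*q^5 + 68.4574559999999*q^4 - 825.618792*q^3 - 1185.966144*q^2 - 126.943188*q - 20.81566)/(17.984728*q^9 + 144.1524*q^8 + 404.085744*q^7 + 438.264772*q^6 + 109.981104*q^5 - 29.049696*q^4 - 9.765886*q^3 + 1.029732*q^2 + 0.232116*q - 0.024389)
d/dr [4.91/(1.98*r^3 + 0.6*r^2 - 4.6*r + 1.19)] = (-29.1654*r^2 - 5.892*r + 22.586)/(1.98*r^3 + 0.6*r^2 - 4.6*r + 1.19)^2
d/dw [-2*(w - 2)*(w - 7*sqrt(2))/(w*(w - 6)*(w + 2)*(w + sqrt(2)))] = 4*(w^5 - 10*sqrt(2)*w^4 - 5*w^4 - 6*w^3 + 54*sqrt(2)*w^3 - 32*sqrt(2)*w^2 + 82*w^2 - 168*sqrt(2)*w - 112*w - 168)/(w^2*(w^6 - 8*w^5 + 2*sqrt(2)*w^5 - 16*sqrt(2)*w^4 - 6*w^4 - 16*sqrt(2)*w^3 + 80*w^3 + 128*w^2 + 192*sqrt(2)*w^2 + 192*w + 288*sqrt(2)*w + 288))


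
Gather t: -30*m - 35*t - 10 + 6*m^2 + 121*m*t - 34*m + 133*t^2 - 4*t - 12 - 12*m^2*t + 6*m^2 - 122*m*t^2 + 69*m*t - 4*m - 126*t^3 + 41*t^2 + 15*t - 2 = 12*m^2 - 68*m - 126*t^3 + t^2*(174 - 122*m) + t*(-12*m^2 + 190*m - 24) - 24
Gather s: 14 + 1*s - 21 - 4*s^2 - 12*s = -4*s^2 - 11*s - 7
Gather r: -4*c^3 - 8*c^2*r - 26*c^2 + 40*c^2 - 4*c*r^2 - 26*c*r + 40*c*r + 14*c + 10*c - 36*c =-4*c^3 + 14*c^2 - 4*c*r^2 - 12*c + r*(-8*c^2 + 14*c)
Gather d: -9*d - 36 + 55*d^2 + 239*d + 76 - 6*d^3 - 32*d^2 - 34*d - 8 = -6*d^3 + 23*d^2 + 196*d + 32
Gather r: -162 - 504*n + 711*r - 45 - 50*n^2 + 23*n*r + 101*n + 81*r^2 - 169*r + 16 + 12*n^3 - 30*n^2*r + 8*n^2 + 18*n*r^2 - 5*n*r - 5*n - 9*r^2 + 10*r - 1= 12*n^3 - 42*n^2 - 408*n + r^2*(18*n + 72) + r*(-30*n^2 + 18*n + 552) - 192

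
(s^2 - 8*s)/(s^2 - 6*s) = (s - 8)/(s - 6)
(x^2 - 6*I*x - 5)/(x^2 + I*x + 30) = (x - I)/(x + 6*I)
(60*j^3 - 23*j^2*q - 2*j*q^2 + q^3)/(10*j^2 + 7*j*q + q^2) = (12*j^2 - 7*j*q + q^2)/(2*j + q)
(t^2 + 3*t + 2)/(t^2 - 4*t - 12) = (t + 1)/(t - 6)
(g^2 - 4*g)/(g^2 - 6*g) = (g - 4)/(g - 6)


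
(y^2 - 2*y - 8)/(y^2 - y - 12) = (y + 2)/(y + 3)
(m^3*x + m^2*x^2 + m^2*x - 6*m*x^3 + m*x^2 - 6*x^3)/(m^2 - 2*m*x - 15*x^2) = x*(-m^2 + 2*m*x - m + 2*x)/(-m + 5*x)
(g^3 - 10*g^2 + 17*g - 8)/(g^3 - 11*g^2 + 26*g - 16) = (g - 1)/(g - 2)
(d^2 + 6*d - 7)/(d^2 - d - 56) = (d - 1)/(d - 8)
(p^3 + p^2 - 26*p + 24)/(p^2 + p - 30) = (p^2 - 5*p + 4)/(p - 5)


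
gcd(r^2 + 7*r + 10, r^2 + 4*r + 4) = r + 2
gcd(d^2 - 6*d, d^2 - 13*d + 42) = d - 6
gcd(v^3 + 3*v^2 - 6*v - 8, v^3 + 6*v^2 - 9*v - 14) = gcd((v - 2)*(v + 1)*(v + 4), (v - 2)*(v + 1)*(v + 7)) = v^2 - v - 2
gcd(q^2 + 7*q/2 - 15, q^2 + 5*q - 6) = q + 6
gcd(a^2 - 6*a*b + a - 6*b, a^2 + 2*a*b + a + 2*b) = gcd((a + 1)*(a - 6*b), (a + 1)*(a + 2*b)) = a + 1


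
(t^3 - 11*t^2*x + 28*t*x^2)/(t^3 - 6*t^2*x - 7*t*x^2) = (t - 4*x)/(t + x)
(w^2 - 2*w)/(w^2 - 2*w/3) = 3*(w - 2)/(3*w - 2)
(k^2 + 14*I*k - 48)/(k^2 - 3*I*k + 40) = (k^2 + 14*I*k - 48)/(k^2 - 3*I*k + 40)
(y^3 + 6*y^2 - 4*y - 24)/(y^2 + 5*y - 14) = (y^2 + 8*y + 12)/(y + 7)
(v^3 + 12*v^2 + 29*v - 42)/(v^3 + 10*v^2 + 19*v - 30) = (v + 7)/(v + 5)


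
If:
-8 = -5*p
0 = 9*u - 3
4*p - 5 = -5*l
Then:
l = -7/25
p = 8/5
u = 1/3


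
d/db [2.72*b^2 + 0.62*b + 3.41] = 5.44*b + 0.62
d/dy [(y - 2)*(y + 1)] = 2*y - 1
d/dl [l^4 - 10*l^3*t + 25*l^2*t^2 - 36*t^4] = 2*l*(2*l^2 - 15*l*t + 25*t^2)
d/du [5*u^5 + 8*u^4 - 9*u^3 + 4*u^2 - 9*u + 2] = 25*u^4 + 32*u^3 - 27*u^2 + 8*u - 9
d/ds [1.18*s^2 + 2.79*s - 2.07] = 2.36*s + 2.79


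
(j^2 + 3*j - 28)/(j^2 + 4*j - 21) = (j - 4)/(j - 3)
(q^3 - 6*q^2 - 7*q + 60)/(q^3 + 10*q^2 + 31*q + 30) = (q^2 - 9*q + 20)/(q^2 + 7*q + 10)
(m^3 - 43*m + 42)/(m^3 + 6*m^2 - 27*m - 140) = (m^2 - 7*m + 6)/(m^2 - m - 20)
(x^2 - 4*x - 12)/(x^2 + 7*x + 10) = (x - 6)/(x + 5)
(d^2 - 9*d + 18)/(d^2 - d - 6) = (d - 6)/(d + 2)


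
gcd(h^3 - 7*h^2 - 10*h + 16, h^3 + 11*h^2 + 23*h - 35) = h - 1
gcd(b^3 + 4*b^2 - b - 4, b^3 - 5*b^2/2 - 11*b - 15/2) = b + 1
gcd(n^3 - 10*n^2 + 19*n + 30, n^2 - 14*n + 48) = n - 6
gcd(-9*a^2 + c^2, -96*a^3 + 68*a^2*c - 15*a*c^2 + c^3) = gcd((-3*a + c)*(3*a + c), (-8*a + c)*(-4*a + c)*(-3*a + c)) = 3*a - c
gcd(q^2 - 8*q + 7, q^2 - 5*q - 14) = q - 7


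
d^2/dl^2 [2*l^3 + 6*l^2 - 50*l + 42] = 12*l + 12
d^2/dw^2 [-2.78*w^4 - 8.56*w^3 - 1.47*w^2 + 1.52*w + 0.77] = -33.36*w^2 - 51.36*w - 2.94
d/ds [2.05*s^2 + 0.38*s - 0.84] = 4.1*s + 0.38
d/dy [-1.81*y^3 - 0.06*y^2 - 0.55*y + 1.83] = -5.43*y^2 - 0.12*y - 0.55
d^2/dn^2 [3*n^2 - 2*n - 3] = 6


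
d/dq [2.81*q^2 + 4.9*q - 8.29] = 5.62*q + 4.9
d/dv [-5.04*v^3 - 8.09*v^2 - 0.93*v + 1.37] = -15.12*v^2 - 16.18*v - 0.93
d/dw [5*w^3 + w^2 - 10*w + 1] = 15*w^2 + 2*w - 10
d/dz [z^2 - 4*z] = 2*z - 4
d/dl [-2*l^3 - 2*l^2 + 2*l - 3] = -6*l^2 - 4*l + 2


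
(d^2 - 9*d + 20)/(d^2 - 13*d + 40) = (d - 4)/(d - 8)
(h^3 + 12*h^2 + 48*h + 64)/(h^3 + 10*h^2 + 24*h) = (h^2 + 8*h + 16)/(h*(h + 6))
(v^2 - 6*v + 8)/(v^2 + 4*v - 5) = (v^2 - 6*v + 8)/(v^2 + 4*v - 5)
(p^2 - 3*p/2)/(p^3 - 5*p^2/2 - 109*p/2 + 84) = p/(p^2 - p - 56)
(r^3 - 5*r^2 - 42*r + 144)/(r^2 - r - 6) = (r^2 - 2*r - 48)/(r + 2)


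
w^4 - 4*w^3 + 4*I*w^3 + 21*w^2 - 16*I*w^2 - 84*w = w*(w - 4)*(w - 3*I)*(w + 7*I)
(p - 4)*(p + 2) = p^2 - 2*p - 8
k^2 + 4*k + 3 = (k + 1)*(k + 3)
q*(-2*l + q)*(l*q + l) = -2*l^2*q^2 - 2*l^2*q + l*q^3 + l*q^2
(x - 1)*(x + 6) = x^2 + 5*x - 6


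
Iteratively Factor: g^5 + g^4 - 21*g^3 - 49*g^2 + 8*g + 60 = (g - 1)*(g^4 + 2*g^3 - 19*g^2 - 68*g - 60) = (g - 1)*(g + 3)*(g^3 - g^2 - 16*g - 20) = (g - 1)*(g + 2)*(g + 3)*(g^2 - 3*g - 10) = (g - 5)*(g - 1)*(g + 2)*(g + 3)*(g + 2)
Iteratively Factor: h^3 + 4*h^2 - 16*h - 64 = (h + 4)*(h^2 - 16) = (h - 4)*(h + 4)*(h + 4)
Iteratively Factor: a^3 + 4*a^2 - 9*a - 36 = (a + 3)*(a^2 + a - 12) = (a - 3)*(a + 3)*(a + 4)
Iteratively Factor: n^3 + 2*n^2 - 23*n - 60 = (n + 3)*(n^2 - n - 20) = (n - 5)*(n + 3)*(n + 4)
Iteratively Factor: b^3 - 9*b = (b - 3)*(b^2 + 3*b) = (b - 3)*(b + 3)*(b)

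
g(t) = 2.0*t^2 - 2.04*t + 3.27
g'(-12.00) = -50.04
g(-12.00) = 315.75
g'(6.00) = 21.96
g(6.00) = 63.03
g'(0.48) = -0.12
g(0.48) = 2.75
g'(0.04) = -1.88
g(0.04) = 3.19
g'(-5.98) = -25.96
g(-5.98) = 86.99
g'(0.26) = -1.00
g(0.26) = 2.87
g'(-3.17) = -14.72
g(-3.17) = 29.83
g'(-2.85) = -13.44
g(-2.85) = 25.33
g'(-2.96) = -13.88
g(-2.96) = 26.83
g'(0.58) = 0.28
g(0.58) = 2.76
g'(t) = 4.0*t - 2.04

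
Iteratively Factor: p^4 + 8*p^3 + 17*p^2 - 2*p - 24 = (p + 3)*(p^3 + 5*p^2 + 2*p - 8) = (p + 3)*(p + 4)*(p^2 + p - 2) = (p - 1)*(p + 3)*(p + 4)*(p + 2)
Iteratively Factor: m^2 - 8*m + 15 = (m - 5)*(m - 3)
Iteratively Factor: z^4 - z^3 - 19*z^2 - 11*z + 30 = (z + 3)*(z^3 - 4*z^2 - 7*z + 10) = (z - 1)*(z + 3)*(z^2 - 3*z - 10) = (z - 1)*(z + 2)*(z + 3)*(z - 5)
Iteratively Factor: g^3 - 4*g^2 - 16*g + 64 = (g - 4)*(g^2 - 16) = (g - 4)*(g + 4)*(g - 4)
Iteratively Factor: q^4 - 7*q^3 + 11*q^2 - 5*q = (q - 5)*(q^3 - 2*q^2 + q) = (q - 5)*(q - 1)*(q^2 - q) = q*(q - 5)*(q - 1)*(q - 1)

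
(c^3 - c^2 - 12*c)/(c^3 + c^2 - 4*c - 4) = c*(c^2 - c - 12)/(c^3 + c^2 - 4*c - 4)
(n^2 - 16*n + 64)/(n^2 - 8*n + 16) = (n^2 - 16*n + 64)/(n^2 - 8*n + 16)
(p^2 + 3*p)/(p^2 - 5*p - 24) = p/(p - 8)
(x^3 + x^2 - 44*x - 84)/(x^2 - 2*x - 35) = (x^2 + 8*x + 12)/(x + 5)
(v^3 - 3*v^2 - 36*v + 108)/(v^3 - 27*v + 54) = (v - 6)/(v - 3)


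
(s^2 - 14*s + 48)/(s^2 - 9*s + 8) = (s - 6)/(s - 1)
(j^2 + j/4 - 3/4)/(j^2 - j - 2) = (j - 3/4)/(j - 2)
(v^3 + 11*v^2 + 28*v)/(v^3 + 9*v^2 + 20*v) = (v + 7)/(v + 5)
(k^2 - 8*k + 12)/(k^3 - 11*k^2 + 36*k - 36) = 1/(k - 3)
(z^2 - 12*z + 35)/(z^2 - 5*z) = (z - 7)/z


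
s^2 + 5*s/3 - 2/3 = (s - 1/3)*(s + 2)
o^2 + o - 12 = (o - 3)*(o + 4)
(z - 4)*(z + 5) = z^2 + z - 20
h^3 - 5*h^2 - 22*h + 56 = (h - 7)*(h - 2)*(h + 4)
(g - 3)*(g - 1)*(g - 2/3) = g^3 - 14*g^2/3 + 17*g/3 - 2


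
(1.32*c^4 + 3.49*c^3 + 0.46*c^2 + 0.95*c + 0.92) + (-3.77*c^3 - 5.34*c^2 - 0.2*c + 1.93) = 1.32*c^4 - 0.28*c^3 - 4.88*c^2 + 0.75*c + 2.85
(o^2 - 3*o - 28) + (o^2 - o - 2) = 2*o^2 - 4*o - 30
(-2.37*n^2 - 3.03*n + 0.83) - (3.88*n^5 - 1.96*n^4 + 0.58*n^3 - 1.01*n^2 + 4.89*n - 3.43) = -3.88*n^5 + 1.96*n^4 - 0.58*n^3 - 1.36*n^2 - 7.92*n + 4.26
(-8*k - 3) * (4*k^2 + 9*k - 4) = -32*k^3 - 84*k^2 + 5*k + 12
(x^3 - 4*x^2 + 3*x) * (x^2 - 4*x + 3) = x^5 - 8*x^4 + 22*x^3 - 24*x^2 + 9*x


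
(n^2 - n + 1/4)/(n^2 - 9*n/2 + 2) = (n - 1/2)/(n - 4)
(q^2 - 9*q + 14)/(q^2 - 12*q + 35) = (q - 2)/(q - 5)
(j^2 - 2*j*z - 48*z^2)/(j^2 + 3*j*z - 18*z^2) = (-j + 8*z)/(-j + 3*z)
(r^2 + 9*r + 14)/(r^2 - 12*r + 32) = (r^2 + 9*r + 14)/(r^2 - 12*r + 32)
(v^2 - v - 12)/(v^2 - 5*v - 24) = (v - 4)/(v - 8)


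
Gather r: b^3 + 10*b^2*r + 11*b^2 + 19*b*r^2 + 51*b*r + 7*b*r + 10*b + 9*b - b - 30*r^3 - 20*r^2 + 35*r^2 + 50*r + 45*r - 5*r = b^3 + 11*b^2 + 18*b - 30*r^3 + r^2*(19*b + 15) + r*(10*b^2 + 58*b + 90)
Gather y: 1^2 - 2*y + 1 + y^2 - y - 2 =y^2 - 3*y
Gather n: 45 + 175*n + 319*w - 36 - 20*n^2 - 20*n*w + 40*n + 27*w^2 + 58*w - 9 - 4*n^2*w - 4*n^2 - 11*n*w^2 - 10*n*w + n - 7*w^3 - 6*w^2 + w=n^2*(-4*w - 24) + n*(-11*w^2 - 30*w + 216) - 7*w^3 + 21*w^2 + 378*w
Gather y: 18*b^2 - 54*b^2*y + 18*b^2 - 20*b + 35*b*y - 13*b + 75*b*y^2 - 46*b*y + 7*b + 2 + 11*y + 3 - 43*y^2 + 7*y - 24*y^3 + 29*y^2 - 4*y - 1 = 36*b^2 - 26*b - 24*y^3 + y^2*(75*b - 14) + y*(-54*b^2 - 11*b + 14) + 4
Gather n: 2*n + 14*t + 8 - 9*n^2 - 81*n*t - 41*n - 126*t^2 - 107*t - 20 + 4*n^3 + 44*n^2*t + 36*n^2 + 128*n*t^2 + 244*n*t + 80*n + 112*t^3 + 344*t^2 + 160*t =4*n^3 + n^2*(44*t + 27) + n*(128*t^2 + 163*t + 41) + 112*t^3 + 218*t^2 + 67*t - 12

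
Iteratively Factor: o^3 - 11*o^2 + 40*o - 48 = (o - 4)*(o^2 - 7*o + 12) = (o - 4)^2*(o - 3)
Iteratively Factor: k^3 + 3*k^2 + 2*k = (k + 1)*(k^2 + 2*k) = (k + 1)*(k + 2)*(k)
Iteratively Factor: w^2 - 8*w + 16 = (w - 4)*(w - 4)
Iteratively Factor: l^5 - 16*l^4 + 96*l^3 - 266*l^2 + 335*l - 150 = (l - 2)*(l^4 - 14*l^3 + 68*l^2 - 130*l + 75) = (l - 5)*(l - 2)*(l^3 - 9*l^2 + 23*l - 15) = (l - 5)*(l - 2)*(l - 1)*(l^2 - 8*l + 15) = (l - 5)*(l - 3)*(l - 2)*(l - 1)*(l - 5)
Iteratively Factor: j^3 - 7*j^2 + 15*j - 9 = (j - 3)*(j^2 - 4*j + 3) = (j - 3)^2*(j - 1)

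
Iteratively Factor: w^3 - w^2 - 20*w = (w)*(w^2 - w - 20) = w*(w - 5)*(w + 4)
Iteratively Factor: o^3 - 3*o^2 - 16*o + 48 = (o - 3)*(o^2 - 16) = (o - 3)*(o + 4)*(o - 4)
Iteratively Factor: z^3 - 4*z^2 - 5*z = (z - 5)*(z^2 + z) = (z - 5)*(z + 1)*(z)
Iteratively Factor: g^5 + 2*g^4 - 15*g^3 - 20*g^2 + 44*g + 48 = (g + 1)*(g^4 + g^3 - 16*g^2 - 4*g + 48) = (g + 1)*(g + 2)*(g^3 - g^2 - 14*g + 24) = (g - 2)*(g + 1)*(g + 2)*(g^2 + g - 12) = (g - 3)*(g - 2)*(g + 1)*(g + 2)*(g + 4)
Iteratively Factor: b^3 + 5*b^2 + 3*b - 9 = (b - 1)*(b^2 + 6*b + 9) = (b - 1)*(b + 3)*(b + 3)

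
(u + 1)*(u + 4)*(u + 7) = u^3 + 12*u^2 + 39*u + 28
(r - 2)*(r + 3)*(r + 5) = r^3 + 6*r^2 - r - 30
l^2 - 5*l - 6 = (l - 6)*(l + 1)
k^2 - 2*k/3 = k*(k - 2/3)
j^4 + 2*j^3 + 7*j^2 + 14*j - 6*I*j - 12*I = (j + 2)*(j - 2*I)*(j - I)*(j + 3*I)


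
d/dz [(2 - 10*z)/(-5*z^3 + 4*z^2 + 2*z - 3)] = 2*(-50*z^3 + 35*z^2 - 8*z + 13)/(25*z^6 - 40*z^5 - 4*z^4 + 46*z^3 - 20*z^2 - 12*z + 9)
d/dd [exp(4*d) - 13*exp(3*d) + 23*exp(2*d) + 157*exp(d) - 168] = (4*exp(3*d) - 39*exp(2*d) + 46*exp(d) + 157)*exp(d)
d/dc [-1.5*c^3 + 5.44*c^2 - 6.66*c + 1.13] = -4.5*c^2 + 10.88*c - 6.66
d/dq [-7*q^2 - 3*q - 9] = -14*q - 3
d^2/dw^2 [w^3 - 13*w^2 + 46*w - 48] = 6*w - 26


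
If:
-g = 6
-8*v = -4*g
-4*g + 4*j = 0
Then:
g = -6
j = -6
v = -3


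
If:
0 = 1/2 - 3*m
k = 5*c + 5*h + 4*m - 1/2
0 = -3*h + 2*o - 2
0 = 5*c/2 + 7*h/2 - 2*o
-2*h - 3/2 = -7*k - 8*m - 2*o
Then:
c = 147/145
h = -31/29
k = -19/174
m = 1/6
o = -35/58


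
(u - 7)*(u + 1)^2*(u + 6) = u^4 + u^3 - 43*u^2 - 85*u - 42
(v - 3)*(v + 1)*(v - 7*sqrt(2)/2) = v^3 - 7*sqrt(2)*v^2/2 - 2*v^2 - 3*v + 7*sqrt(2)*v + 21*sqrt(2)/2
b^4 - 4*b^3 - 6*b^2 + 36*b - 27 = (b - 3)^2*(b - 1)*(b + 3)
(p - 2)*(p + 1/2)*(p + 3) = p^3 + 3*p^2/2 - 11*p/2 - 3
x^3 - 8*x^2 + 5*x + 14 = (x - 7)*(x - 2)*(x + 1)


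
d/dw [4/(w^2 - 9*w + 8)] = 4*(9 - 2*w)/(w^2 - 9*w + 8)^2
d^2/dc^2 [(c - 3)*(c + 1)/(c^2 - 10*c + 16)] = 2*(8*c^3 - 57*c^2 + 186*c - 316)/(c^6 - 30*c^5 + 348*c^4 - 1960*c^3 + 5568*c^2 - 7680*c + 4096)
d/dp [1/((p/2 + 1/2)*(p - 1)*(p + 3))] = 2*(-3*p^2 - 6*p + 1)/(p^6 + 6*p^5 + 7*p^4 - 12*p^3 - 17*p^2 + 6*p + 9)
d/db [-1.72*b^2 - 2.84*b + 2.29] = -3.44*b - 2.84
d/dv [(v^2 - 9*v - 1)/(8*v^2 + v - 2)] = (73*v^2 + 12*v + 19)/(64*v^4 + 16*v^3 - 31*v^2 - 4*v + 4)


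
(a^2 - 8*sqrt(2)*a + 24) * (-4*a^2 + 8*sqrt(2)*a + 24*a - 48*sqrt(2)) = -4*a^4 + 24*a^3 + 40*sqrt(2)*a^3 - 240*sqrt(2)*a^2 - 224*a^2 + 192*sqrt(2)*a + 1344*a - 1152*sqrt(2)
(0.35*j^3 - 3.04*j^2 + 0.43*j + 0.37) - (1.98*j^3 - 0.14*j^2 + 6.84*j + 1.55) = -1.63*j^3 - 2.9*j^2 - 6.41*j - 1.18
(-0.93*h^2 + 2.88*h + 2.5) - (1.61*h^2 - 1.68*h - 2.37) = -2.54*h^2 + 4.56*h + 4.87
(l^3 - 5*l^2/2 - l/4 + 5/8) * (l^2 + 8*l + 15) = l^5 + 11*l^4/2 - 21*l^3/4 - 311*l^2/8 + 5*l/4 + 75/8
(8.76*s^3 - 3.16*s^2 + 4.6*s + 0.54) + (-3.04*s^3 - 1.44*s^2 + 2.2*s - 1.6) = 5.72*s^3 - 4.6*s^2 + 6.8*s - 1.06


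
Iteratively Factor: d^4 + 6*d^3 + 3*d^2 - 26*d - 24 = (d + 4)*(d^3 + 2*d^2 - 5*d - 6) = (d - 2)*(d + 4)*(d^2 + 4*d + 3) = (d - 2)*(d + 3)*(d + 4)*(d + 1)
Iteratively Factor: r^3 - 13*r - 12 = (r - 4)*(r^2 + 4*r + 3) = (r - 4)*(r + 1)*(r + 3)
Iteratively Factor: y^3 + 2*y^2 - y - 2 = (y - 1)*(y^2 + 3*y + 2) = (y - 1)*(y + 1)*(y + 2)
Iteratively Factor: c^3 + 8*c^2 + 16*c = (c + 4)*(c^2 + 4*c) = c*(c + 4)*(c + 4)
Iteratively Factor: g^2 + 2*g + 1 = (g + 1)*(g + 1)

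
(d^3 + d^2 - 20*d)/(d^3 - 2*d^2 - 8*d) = (d + 5)/(d + 2)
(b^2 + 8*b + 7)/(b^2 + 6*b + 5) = (b + 7)/(b + 5)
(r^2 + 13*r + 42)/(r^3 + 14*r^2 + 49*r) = (r + 6)/(r*(r + 7))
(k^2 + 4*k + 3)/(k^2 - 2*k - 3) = (k + 3)/(k - 3)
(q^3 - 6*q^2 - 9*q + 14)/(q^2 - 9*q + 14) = (q^2 + q - 2)/(q - 2)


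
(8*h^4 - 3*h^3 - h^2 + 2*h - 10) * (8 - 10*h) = -80*h^5 + 94*h^4 - 14*h^3 - 28*h^2 + 116*h - 80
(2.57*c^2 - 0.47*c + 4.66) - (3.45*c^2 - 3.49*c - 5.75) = -0.88*c^2 + 3.02*c + 10.41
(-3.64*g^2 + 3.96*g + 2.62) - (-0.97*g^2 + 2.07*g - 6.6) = -2.67*g^2 + 1.89*g + 9.22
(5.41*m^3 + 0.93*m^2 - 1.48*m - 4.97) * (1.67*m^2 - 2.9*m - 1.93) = 9.0347*m^5 - 14.1359*m^4 - 15.6099*m^3 - 5.8028*m^2 + 17.2694*m + 9.5921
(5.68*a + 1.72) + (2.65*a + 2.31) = 8.33*a + 4.03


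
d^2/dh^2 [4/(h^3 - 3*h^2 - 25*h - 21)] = 8*(3*(1 - h)*(-h^3 + 3*h^2 + 25*h + 21) - (-3*h^2 + 6*h + 25)^2)/(-h^3 + 3*h^2 + 25*h + 21)^3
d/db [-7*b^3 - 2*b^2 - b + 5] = -21*b^2 - 4*b - 1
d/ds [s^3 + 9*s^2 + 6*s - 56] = 3*s^2 + 18*s + 6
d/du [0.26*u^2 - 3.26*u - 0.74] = 0.52*u - 3.26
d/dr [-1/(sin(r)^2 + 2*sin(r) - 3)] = 2*(sin(r) + 1)*cos(r)/(sin(r)^2 + 2*sin(r) - 3)^2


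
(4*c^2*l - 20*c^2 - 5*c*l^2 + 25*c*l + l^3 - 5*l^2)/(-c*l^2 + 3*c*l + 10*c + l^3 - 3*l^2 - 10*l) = (-4*c + l)/(l + 2)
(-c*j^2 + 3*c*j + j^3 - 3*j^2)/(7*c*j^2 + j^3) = (-c*j + 3*c + j^2 - 3*j)/(j*(7*c + j))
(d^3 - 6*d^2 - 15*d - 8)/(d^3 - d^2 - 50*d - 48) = (d + 1)/(d + 6)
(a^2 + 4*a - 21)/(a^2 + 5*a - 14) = (a - 3)/(a - 2)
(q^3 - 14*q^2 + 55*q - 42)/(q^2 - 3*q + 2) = (q^2 - 13*q + 42)/(q - 2)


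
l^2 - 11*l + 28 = (l - 7)*(l - 4)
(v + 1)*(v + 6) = v^2 + 7*v + 6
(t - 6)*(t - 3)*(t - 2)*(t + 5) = t^4 - 6*t^3 - 19*t^2 + 144*t - 180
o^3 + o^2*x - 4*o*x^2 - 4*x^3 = (o - 2*x)*(o + x)*(o + 2*x)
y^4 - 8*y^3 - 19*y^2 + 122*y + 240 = (y - 8)*(y - 5)*(y + 2)*(y + 3)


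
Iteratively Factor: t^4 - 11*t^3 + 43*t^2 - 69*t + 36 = (t - 3)*(t^3 - 8*t^2 + 19*t - 12) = (t - 3)^2*(t^2 - 5*t + 4) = (t - 3)^2*(t - 1)*(t - 4)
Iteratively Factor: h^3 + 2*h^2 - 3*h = (h)*(h^2 + 2*h - 3) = h*(h + 3)*(h - 1)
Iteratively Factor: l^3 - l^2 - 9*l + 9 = (l + 3)*(l^2 - 4*l + 3) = (l - 3)*(l + 3)*(l - 1)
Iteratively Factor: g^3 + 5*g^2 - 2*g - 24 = (g + 3)*(g^2 + 2*g - 8) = (g - 2)*(g + 3)*(g + 4)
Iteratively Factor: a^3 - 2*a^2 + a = (a)*(a^2 - 2*a + 1) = a*(a - 1)*(a - 1)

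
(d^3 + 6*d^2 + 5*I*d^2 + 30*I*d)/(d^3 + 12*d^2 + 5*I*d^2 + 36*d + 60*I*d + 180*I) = d/(d + 6)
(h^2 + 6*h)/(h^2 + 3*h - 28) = h*(h + 6)/(h^2 + 3*h - 28)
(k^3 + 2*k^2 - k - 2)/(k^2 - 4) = (k^2 - 1)/(k - 2)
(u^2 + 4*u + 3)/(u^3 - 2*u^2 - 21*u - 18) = 1/(u - 6)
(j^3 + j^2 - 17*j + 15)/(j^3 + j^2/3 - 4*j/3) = 3*(j^2 + 2*j - 15)/(j*(3*j + 4))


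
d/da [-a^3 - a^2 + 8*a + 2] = -3*a^2 - 2*a + 8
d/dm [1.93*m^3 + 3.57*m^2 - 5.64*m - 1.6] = 5.79*m^2 + 7.14*m - 5.64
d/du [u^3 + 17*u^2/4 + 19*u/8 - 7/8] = 3*u^2 + 17*u/2 + 19/8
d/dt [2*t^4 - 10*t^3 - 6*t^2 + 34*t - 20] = 8*t^3 - 30*t^2 - 12*t + 34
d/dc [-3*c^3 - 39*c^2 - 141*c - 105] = -9*c^2 - 78*c - 141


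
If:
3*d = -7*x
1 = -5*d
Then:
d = -1/5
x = 3/35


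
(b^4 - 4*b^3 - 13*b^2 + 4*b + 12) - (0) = b^4 - 4*b^3 - 13*b^2 + 4*b + 12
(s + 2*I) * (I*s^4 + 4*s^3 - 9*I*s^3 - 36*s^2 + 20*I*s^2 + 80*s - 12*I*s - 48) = I*s^5 + 2*s^4 - 9*I*s^4 - 18*s^3 + 28*I*s^3 + 40*s^2 - 84*I*s^2 - 24*s + 160*I*s - 96*I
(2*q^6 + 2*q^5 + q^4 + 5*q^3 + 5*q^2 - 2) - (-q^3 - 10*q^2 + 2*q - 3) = 2*q^6 + 2*q^5 + q^4 + 6*q^3 + 15*q^2 - 2*q + 1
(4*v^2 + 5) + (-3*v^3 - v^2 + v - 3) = -3*v^3 + 3*v^2 + v + 2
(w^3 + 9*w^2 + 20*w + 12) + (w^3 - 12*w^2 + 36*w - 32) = 2*w^3 - 3*w^2 + 56*w - 20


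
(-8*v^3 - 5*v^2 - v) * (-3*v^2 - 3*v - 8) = 24*v^5 + 39*v^4 + 82*v^3 + 43*v^2 + 8*v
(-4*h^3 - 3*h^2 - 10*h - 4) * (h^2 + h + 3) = -4*h^5 - 7*h^4 - 25*h^3 - 23*h^2 - 34*h - 12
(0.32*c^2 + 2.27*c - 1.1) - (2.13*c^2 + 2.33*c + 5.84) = -1.81*c^2 - 0.0600000000000001*c - 6.94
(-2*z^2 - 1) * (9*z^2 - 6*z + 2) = -18*z^4 + 12*z^3 - 13*z^2 + 6*z - 2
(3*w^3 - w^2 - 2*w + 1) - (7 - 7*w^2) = 3*w^3 + 6*w^2 - 2*w - 6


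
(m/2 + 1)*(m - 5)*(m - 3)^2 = m^4/2 - 9*m^3/2 + 17*m^2/2 + 33*m/2 - 45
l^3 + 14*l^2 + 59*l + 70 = (l + 2)*(l + 5)*(l + 7)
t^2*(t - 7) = t^3 - 7*t^2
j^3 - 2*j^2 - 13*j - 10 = (j - 5)*(j + 1)*(j + 2)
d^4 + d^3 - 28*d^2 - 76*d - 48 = (d - 6)*(d + 1)*(d + 2)*(d + 4)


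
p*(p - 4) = p^2 - 4*p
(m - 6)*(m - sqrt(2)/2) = m^2 - 6*m - sqrt(2)*m/2 + 3*sqrt(2)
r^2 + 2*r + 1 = (r + 1)^2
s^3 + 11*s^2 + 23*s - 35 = (s - 1)*(s + 5)*(s + 7)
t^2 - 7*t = t*(t - 7)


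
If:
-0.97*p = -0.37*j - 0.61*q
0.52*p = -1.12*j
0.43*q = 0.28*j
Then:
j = 0.00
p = 0.00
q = 0.00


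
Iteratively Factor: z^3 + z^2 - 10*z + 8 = (z - 2)*(z^2 + 3*z - 4) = (z - 2)*(z + 4)*(z - 1)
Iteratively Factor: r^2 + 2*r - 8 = (r + 4)*(r - 2)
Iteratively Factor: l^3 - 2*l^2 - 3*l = (l - 3)*(l^2 + l) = l*(l - 3)*(l + 1)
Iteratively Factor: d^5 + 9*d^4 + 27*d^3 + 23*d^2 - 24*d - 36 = (d - 1)*(d^4 + 10*d^3 + 37*d^2 + 60*d + 36) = (d - 1)*(d + 2)*(d^3 + 8*d^2 + 21*d + 18) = (d - 1)*(d + 2)*(d + 3)*(d^2 + 5*d + 6) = (d - 1)*(d + 2)*(d + 3)^2*(d + 2)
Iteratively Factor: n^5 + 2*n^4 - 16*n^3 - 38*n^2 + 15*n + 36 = (n + 3)*(n^4 - n^3 - 13*n^2 + n + 12) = (n + 1)*(n + 3)*(n^3 - 2*n^2 - 11*n + 12) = (n - 1)*(n + 1)*(n + 3)*(n^2 - n - 12) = (n - 4)*(n - 1)*(n + 1)*(n + 3)*(n + 3)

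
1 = 1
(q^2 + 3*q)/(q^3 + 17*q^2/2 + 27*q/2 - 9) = 2*q/(2*q^2 + 11*q - 6)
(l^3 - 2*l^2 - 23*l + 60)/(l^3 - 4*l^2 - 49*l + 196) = (l^2 + 2*l - 15)/(l^2 - 49)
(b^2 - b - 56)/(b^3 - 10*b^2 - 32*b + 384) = (b + 7)/(b^2 - 2*b - 48)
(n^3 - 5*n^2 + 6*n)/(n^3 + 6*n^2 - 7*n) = (n^2 - 5*n + 6)/(n^2 + 6*n - 7)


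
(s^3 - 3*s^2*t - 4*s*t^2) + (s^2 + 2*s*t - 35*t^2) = s^3 - 3*s^2*t + s^2 - 4*s*t^2 + 2*s*t - 35*t^2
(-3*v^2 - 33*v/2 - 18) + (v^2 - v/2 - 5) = -2*v^2 - 17*v - 23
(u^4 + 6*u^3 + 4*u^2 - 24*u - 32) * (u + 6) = u^5 + 12*u^4 + 40*u^3 - 176*u - 192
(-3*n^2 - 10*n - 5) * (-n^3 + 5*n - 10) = 3*n^5 + 10*n^4 - 10*n^3 - 20*n^2 + 75*n + 50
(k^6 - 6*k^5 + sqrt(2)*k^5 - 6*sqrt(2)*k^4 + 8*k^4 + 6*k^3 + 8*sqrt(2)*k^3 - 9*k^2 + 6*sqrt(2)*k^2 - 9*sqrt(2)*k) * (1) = k^6 - 6*k^5 + sqrt(2)*k^5 - 6*sqrt(2)*k^4 + 8*k^4 + 6*k^3 + 8*sqrt(2)*k^3 - 9*k^2 + 6*sqrt(2)*k^2 - 9*sqrt(2)*k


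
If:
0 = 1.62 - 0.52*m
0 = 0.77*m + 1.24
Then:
No Solution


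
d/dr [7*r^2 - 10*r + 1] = 14*r - 10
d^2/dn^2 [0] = 0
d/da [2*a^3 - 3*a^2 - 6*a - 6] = 6*a^2 - 6*a - 6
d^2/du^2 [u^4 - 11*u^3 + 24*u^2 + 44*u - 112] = 12*u^2 - 66*u + 48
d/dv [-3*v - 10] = -3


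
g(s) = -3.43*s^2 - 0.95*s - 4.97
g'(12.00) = -83.27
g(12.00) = -510.29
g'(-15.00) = 101.95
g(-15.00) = -762.47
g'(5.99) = -42.04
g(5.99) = -133.73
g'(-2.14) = 13.73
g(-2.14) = -18.65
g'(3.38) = -24.14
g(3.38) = -47.37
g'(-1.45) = 9.00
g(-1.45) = -10.80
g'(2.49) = -18.03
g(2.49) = -28.60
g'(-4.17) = 27.66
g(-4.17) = -60.65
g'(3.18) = -22.76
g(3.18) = -42.68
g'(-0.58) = 3.03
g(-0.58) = -5.57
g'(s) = -6.86*s - 0.95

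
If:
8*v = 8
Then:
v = 1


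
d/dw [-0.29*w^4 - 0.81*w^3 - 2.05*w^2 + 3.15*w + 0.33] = -1.16*w^3 - 2.43*w^2 - 4.1*w + 3.15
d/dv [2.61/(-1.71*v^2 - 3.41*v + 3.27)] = (8.9262*v + 8.9001)/(1.71*v^2 + 3.41*v - 3.27)^2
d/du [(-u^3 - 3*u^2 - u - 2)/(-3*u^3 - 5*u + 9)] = (-9*u^4 + 4*u^3 - 30*u^2 - 54*u - 19)/(9*u^6 + 30*u^4 - 54*u^3 + 25*u^2 - 90*u + 81)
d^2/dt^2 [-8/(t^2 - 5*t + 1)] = 16*(t^2 - 5*t - (2*t - 5)^2 + 1)/(t^2 - 5*t + 1)^3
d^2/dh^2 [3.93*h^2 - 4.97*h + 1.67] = 7.86000000000000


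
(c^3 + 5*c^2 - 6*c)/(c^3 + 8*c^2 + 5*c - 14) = c*(c + 6)/(c^2 + 9*c + 14)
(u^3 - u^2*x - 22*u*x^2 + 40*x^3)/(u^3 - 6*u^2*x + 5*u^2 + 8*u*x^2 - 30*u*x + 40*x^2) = (u + 5*x)/(u + 5)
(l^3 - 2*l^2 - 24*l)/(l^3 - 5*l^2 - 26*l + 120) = l*(l + 4)/(l^2 + l - 20)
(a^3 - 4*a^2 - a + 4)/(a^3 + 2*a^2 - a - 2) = (a - 4)/(a + 2)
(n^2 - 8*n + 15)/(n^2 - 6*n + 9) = (n - 5)/(n - 3)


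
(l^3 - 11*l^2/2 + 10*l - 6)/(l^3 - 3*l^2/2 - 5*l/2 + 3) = (2*l^2 - 7*l + 6)/(2*l^2 + l - 3)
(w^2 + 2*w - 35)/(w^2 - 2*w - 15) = (w + 7)/(w + 3)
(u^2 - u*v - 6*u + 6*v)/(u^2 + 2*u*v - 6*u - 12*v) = (u - v)/(u + 2*v)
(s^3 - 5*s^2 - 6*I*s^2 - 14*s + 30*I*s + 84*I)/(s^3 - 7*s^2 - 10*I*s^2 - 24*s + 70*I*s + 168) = (s + 2)/(s - 4*I)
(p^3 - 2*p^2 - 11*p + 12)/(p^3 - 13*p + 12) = (p^2 - p - 12)/(p^2 + p - 12)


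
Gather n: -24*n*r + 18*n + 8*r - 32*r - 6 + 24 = n*(18 - 24*r) - 24*r + 18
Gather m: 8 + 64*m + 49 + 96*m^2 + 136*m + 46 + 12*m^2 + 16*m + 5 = 108*m^2 + 216*m + 108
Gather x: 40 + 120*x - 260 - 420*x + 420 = 200 - 300*x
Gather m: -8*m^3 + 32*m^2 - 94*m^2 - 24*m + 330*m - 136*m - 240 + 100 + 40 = -8*m^3 - 62*m^2 + 170*m - 100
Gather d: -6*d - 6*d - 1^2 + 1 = -12*d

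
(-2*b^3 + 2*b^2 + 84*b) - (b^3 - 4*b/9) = -3*b^3 + 2*b^2 + 760*b/9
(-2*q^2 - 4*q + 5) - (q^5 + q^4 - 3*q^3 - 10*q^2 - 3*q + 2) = -q^5 - q^4 + 3*q^3 + 8*q^2 - q + 3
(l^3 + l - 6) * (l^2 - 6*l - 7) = l^5 - 6*l^4 - 6*l^3 - 12*l^2 + 29*l + 42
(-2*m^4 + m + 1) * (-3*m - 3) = 6*m^5 + 6*m^4 - 3*m^2 - 6*m - 3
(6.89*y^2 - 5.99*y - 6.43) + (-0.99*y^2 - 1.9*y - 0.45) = 5.9*y^2 - 7.89*y - 6.88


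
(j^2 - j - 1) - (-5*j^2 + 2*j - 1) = 6*j^2 - 3*j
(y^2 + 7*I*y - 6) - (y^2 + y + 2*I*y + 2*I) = -y + 5*I*y - 6 - 2*I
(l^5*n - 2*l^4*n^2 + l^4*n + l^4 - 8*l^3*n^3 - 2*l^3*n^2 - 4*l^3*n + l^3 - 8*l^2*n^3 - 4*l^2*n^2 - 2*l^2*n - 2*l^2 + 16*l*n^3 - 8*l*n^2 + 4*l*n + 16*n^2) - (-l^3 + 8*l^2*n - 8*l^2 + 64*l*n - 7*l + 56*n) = l^5*n - 2*l^4*n^2 + l^4*n + l^4 - 8*l^3*n^3 - 2*l^3*n^2 - 4*l^3*n + 2*l^3 - 8*l^2*n^3 - 4*l^2*n^2 - 10*l^2*n + 6*l^2 + 16*l*n^3 - 8*l*n^2 - 60*l*n + 7*l + 16*n^2 - 56*n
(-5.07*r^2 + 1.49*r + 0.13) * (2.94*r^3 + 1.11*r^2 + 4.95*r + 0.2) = -14.9058*r^5 - 1.2471*r^4 - 23.0604*r^3 + 6.5058*r^2 + 0.9415*r + 0.026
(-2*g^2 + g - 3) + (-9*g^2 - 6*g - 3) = -11*g^2 - 5*g - 6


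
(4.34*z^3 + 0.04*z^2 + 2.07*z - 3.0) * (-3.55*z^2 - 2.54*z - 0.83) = -15.407*z^5 - 11.1656*z^4 - 11.0523*z^3 + 5.359*z^2 + 5.9019*z + 2.49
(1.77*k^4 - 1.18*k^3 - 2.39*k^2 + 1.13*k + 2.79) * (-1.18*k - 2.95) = -2.0886*k^5 - 3.8291*k^4 + 6.3012*k^3 + 5.7171*k^2 - 6.6257*k - 8.2305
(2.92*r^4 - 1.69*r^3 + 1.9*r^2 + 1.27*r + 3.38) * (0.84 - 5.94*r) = -17.3448*r^5 + 12.4914*r^4 - 12.7056*r^3 - 5.9478*r^2 - 19.0104*r + 2.8392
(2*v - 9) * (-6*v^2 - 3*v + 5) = -12*v^3 + 48*v^2 + 37*v - 45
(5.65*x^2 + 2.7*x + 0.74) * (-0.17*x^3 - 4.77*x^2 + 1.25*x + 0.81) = -0.9605*x^5 - 27.4095*x^4 - 5.9423*x^3 + 4.4217*x^2 + 3.112*x + 0.5994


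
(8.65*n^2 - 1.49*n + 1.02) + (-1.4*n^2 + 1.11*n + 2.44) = 7.25*n^2 - 0.38*n + 3.46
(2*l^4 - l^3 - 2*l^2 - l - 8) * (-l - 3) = -2*l^5 - 5*l^4 + 5*l^3 + 7*l^2 + 11*l + 24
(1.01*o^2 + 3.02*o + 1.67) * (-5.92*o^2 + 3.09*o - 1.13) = -5.9792*o^4 - 14.7575*o^3 - 1.6959*o^2 + 1.7477*o - 1.8871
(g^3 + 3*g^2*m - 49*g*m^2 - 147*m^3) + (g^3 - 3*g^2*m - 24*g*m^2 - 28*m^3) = 2*g^3 - 73*g*m^2 - 175*m^3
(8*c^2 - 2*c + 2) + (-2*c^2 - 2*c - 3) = 6*c^2 - 4*c - 1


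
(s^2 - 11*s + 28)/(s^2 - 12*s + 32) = (s - 7)/(s - 8)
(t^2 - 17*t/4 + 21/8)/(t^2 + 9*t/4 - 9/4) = (t - 7/2)/(t + 3)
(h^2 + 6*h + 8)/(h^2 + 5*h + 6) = (h + 4)/(h + 3)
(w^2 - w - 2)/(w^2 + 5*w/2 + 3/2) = 2*(w - 2)/(2*w + 3)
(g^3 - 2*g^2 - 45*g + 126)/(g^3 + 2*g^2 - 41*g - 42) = (g - 3)/(g + 1)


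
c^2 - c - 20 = (c - 5)*(c + 4)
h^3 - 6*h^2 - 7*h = h*(h - 7)*(h + 1)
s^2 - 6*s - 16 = (s - 8)*(s + 2)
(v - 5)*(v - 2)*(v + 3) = v^3 - 4*v^2 - 11*v + 30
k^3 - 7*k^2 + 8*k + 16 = (k - 4)^2*(k + 1)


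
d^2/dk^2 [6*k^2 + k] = 12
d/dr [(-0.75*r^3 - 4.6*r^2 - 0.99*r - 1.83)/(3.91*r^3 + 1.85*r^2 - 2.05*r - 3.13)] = (16.5985*r^4 + 10.8168*r^3 + 39.7699*r^2 + 35.567*r - 0.6528)/(15.2881*r^6 + 14.467*r^5 - 12.6085*r^4 - 32.0616*r^3 - 7.3785*r^2 + 12.833*r + 9.7969)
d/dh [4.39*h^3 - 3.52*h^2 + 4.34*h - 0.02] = 13.17*h^2 - 7.04*h + 4.34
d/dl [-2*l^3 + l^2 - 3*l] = -6*l^2 + 2*l - 3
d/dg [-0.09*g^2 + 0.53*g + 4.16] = 0.53 - 0.18*g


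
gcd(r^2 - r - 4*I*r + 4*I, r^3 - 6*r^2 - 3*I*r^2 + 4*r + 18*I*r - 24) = r - 4*I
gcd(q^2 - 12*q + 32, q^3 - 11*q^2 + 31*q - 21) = 1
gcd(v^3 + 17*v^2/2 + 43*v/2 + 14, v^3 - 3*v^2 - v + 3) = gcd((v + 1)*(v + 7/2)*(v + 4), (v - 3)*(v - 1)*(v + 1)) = v + 1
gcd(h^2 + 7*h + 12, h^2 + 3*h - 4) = h + 4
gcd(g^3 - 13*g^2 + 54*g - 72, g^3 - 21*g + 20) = g - 4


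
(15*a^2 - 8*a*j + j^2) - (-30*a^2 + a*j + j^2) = 45*a^2 - 9*a*j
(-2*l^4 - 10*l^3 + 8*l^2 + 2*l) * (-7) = 14*l^4 + 70*l^3 - 56*l^2 - 14*l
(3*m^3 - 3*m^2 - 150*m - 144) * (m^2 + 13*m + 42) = 3*m^5 + 36*m^4 - 63*m^3 - 2220*m^2 - 8172*m - 6048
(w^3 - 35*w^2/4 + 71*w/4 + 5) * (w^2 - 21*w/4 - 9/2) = w^5 - 14*w^4 + 947*w^3/16 - 781*w^2/16 - 849*w/8 - 45/2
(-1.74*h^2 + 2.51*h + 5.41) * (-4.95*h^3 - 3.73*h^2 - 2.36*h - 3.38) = 8.613*h^5 - 5.9343*h^4 - 32.0354*h^3 - 20.2217*h^2 - 21.2514*h - 18.2858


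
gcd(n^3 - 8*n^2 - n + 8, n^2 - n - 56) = n - 8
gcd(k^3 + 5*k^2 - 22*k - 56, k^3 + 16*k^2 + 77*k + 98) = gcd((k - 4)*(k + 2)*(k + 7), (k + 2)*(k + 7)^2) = k^2 + 9*k + 14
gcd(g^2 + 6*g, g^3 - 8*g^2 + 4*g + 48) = 1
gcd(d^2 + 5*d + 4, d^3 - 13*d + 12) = d + 4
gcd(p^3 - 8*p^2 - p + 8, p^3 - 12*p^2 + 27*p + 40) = p^2 - 7*p - 8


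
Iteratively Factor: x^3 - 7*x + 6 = (x - 2)*(x^2 + 2*x - 3) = (x - 2)*(x - 1)*(x + 3)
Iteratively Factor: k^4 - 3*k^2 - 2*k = (k + 1)*(k^3 - k^2 - 2*k) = k*(k + 1)*(k^2 - k - 2) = k*(k - 2)*(k + 1)*(k + 1)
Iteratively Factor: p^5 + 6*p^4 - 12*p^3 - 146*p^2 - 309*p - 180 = (p - 5)*(p^4 + 11*p^3 + 43*p^2 + 69*p + 36) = (p - 5)*(p + 1)*(p^3 + 10*p^2 + 33*p + 36) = (p - 5)*(p + 1)*(p + 3)*(p^2 + 7*p + 12) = (p - 5)*(p + 1)*(p + 3)^2*(p + 4)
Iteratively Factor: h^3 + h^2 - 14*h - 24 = (h + 2)*(h^2 - h - 12) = (h - 4)*(h + 2)*(h + 3)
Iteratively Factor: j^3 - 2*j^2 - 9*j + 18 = (j - 3)*(j^2 + j - 6) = (j - 3)*(j + 3)*(j - 2)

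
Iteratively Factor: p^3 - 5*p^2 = (p)*(p^2 - 5*p) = p^2*(p - 5)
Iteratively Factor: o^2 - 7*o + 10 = (o - 5)*(o - 2)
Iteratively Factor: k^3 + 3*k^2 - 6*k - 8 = (k + 1)*(k^2 + 2*k - 8) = (k - 2)*(k + 1)*(k + 4)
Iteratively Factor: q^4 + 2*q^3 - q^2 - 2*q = (q + 1)*(q^3 + q^2 - 2*q) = (q - 1)*(q + 1)*(q^2 + 2*q) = q*(q - 1)*(q + 1)*(q + 2)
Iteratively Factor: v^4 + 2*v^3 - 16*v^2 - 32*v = (v + 2)*(v^3 - 16*v) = (v - 4)*(v + 2)*(v^2 + 4*v) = (v - 4)*(v + 2)*(v + 4)*(v)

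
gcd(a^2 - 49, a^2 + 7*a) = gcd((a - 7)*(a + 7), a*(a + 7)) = a + 7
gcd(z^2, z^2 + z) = z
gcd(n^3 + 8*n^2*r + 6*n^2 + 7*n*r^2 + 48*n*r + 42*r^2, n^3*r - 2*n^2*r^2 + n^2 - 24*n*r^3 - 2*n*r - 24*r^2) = 1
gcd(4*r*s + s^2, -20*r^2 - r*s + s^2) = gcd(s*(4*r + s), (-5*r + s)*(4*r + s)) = 4*r + s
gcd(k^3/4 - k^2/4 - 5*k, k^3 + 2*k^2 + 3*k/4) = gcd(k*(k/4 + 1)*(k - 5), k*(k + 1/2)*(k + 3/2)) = k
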